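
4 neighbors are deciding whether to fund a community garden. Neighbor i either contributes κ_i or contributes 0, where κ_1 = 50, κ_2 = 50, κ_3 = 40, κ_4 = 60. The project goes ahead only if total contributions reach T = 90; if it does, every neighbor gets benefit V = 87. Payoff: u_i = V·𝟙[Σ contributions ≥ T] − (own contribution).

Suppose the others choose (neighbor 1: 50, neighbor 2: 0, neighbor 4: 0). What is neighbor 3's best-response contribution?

Others' total = 50. Contributing 40 brings total to 90 ≥ 90: gain V − κ_3 = 47.
Best response: 40.

40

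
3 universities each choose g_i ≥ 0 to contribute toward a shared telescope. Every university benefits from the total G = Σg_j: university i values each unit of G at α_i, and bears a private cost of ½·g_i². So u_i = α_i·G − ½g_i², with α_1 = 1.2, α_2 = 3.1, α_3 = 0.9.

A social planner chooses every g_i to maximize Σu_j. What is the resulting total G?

15.6

Planner FOC: ∂(Σu_j)/∂g_i = (Σα_j) − g_i = 0, so g_i^SO = Σα_j = 5.2 for every i; G^SO = 15.6.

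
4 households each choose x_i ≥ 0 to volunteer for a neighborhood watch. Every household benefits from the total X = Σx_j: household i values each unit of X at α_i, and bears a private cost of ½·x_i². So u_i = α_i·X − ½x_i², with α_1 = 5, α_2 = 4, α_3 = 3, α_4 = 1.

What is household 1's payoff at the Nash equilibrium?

Household i's FOC: ∂u_i/∂x_i = α_i − x_i = 0, so x_i* = α_i.
NE contributions = (5, 4, 3, 1); X = 13.
u_1 = α_1·X − ½·(x_1)² = 5·13 − ½·5² = 52.5.

52.5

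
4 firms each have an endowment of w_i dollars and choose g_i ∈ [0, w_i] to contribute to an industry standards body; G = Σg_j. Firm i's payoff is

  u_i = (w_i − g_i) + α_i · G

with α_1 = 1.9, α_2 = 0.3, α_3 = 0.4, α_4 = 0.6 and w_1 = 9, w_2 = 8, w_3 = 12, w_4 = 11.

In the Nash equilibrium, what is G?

∂u_i/∂g_i = α_i − 1, so firm i contributes w_i if α_i > 1, else 0.
α_i > 1 for i ∈ {1}; NE contributions (9, 0, 0, 0), G = 9.

9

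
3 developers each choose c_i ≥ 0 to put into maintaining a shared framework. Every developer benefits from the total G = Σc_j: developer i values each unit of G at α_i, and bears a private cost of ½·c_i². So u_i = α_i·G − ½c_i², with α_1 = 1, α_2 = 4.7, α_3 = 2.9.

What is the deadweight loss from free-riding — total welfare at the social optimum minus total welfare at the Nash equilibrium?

52.73

Developer i's FOC: ∂u_i/∂c_i = α_i − c_i = 0, so c_i* = α_i.
NE contributions = (1, 4.7, 2.9); G = 8.6.
W^NE = (Σα)·G − ½Σα_i² = 8.6² − ½·31.5 = 58.21.
Planner sets c_i = Σα_j = 8.6 for every i, so G^SO = 3·8.6 = 25.8.
W^SO = (Σα)·G^SO − ½·3·(Σα)² = (3/2)·8.6² = 110.94.
Deadweight loss = W^SO − W^NE = 52.73.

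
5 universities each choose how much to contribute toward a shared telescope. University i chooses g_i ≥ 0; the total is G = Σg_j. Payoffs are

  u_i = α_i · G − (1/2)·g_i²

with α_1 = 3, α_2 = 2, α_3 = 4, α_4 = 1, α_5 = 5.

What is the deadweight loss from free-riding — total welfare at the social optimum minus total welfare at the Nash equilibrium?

University i's FOC: ∂u_i/∂g_i = α_i − g_i = 0, so g_i* = α_i.
NE contributions = (3, 2, 4, 1, 5); G = 15.
W^NE = (Σα)·G − ½Σα_i² = 15² − ½·55 = 197.5.
Planner sets g_i = Σα_j = 15 for every i, so G^SO = 5·15 = 75.
W^SO = (Σα)·G^SO − ½·5·(Σα)² = (5/2)·15² = 562.5.
Deadweight loss = W^SO − W^NE = 365.

365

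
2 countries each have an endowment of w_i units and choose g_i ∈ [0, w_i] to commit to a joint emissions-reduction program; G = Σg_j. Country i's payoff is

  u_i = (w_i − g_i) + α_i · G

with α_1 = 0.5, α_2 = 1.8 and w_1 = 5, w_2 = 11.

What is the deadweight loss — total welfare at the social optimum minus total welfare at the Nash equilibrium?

6.5

∂u_i/∂g_i = α_i − 1, so country i contributes w_i if α_i > 1, else 0.
α_i > 1 for i ∈ {2}; NE contributions (0, 11), G = 11.
W^NE = Σw_i − G^NE + (Σα_i)·G^NE = 16 + 1.3·11 = 30.3.
Planner: ∂(Σu_j)/∂g_i = Σα_j − 1 = 1.3 > 0, so everyone contributes w_i; G^SO = 16, W^SO = 16 + 1.3·16 = 36.8.
Deadweight loss = 6.5.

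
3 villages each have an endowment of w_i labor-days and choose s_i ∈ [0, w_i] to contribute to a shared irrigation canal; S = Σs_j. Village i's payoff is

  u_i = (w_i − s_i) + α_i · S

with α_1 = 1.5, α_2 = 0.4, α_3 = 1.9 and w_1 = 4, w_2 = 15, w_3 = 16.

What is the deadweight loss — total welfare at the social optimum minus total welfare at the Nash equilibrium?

∂u_i/∂s_i = α_i − 1, so village i contributes w_i if α_i > 1, else 0.
α_i > 1 for i ∈ {1, 3}; NE contributions (4, 0, 16), S = 20.
W^NE = Σw_i − S^NE + (Σα_i)·S^NE = 35 + 2.8·20 = 91.
Planner: ∂(Σu_j)/∂s_i = Σα_j − 1 = 2.8 > 0, so everyone contributes w_i; S^SO = 35, W^SO = 35 + 2.8·35 = 133.
Deadweight loss = 42.

42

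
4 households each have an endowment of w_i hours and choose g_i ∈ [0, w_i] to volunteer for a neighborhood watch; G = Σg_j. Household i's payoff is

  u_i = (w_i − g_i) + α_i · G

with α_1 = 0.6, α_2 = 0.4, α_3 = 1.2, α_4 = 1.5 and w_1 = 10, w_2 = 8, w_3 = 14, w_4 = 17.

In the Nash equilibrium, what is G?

∂u_i/∂g_i = α_i − 1, so household i contributes w_i if α_i > 1, else 0.
α_i > 1 for i ∈ {3, 4}; NE contributions (0, 0, 14, 17), G = 31.

31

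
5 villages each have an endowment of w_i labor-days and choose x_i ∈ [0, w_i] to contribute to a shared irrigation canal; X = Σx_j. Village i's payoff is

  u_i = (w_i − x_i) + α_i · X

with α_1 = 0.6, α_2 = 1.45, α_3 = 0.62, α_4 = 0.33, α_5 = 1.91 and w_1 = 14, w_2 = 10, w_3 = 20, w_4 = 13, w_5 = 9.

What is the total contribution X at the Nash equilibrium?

∂u_i/∂x_i = α_i − 1, so village i contributes w_i if α_i > 1, else 0.
α_i > 1 for i ∈ {2, 5}; NE contributions (0, 10, 0, 0, 9), X = 19.

19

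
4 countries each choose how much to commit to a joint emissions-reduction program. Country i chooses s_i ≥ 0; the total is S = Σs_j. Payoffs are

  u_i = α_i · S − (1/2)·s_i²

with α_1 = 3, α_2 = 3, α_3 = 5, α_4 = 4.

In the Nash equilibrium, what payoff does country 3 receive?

Country i's FOC: ∂u_i/∂s_i = α_i − s_i = 0, so s_i* = α_i.
NE contributions = (3, 3, 5, 4); S = 15.
u_3 = α_3·S − ½·(s_3)² = 5·15 − ½·5² = 62.5.

62.5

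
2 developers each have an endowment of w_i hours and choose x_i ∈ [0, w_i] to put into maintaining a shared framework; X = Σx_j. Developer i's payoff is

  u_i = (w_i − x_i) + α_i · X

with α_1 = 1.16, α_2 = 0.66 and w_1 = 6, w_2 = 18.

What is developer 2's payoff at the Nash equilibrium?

∂u_i/∂x_i = α_i − 1, so developer i contributes w_i if α_i > 1, else 0.
α_i > 1 for i ∈ {1}; NE contributions (6, 0), X = 6.
u_2 = (18 − 0) + 0.66·6 = 21.96.

21.96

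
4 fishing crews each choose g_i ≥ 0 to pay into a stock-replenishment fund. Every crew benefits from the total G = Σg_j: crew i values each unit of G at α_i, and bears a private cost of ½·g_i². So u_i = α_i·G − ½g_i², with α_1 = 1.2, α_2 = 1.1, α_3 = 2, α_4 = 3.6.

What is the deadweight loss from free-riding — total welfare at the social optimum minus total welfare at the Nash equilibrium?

72.215

Crew i's FOC: ∂u_i/∂g_i = α_i − g_i = 0, so g_i* = α_i.
NE contributions = (1.2, 1.1, 2, 3.6); G = 7.9.
W^NE = (Σα)·G − ½Σα_i² = 7.9² − ½·19.61 = 52.605.
Planner sets g_i = Σα_j = 7.9 for every i, so G^SO = 4·7.9 = 31.6.
W^SO = (Σα)·G^SO − ½·4·(Σα)² = (4/2)·7.9² = 124.82.
Deadweight loss = W^SO − W^NE = 72.215.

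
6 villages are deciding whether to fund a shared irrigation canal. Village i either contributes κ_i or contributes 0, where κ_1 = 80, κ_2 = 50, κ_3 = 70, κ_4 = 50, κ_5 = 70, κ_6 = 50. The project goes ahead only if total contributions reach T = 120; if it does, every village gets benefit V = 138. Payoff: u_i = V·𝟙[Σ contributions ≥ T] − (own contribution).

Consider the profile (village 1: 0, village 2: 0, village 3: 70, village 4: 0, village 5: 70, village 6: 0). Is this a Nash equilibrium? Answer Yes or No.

Total = 140 ≥ 120: provided.
Village 1 (pledges 0, payoff 138): pledging 80 → total 220, payoff 58. No gain.
Village 2 (pledges 0, payoff 138): pledging 50 → total 190, payoff 88. No gain.
Village 3 (pledges 70, payoff 68): dropping to 0 → total 70, payoff 0. No gain.
Village 4 (pledges 0, payoff 138): pledging 50 → total 190, payoff 88. No gain.
Village 5 (pledges 70, payoff 68): dropping to 0 → total 70, payoff 0. No gain.
Village 6 (pledges 0, payoff 138): pledging 50 → total 190, payoff 88. No gain.

Yes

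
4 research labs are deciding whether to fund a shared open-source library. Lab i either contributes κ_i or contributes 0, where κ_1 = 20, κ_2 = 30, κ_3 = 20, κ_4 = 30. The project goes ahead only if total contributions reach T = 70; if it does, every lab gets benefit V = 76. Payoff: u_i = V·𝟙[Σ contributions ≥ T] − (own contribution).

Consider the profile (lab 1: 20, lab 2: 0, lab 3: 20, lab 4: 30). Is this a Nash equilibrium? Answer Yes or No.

Yes

Total = 70 ≥ 70: provided.
Lab 1 (pledges 20, payoff 56): dropping to 0 → total 50, payoff 0. No gain.
Lab 2 (pledges 0, payoff 76): pledging 30 → total 100, payoff 46. No gain.
Lab 3 (pledges 20, payoff 56): dropping to 0 → total 50, payoff 0. No gain.
Lab 4 (pledges 30, payoff 46): dropping to 0 → total 40, payoff 0. No gain.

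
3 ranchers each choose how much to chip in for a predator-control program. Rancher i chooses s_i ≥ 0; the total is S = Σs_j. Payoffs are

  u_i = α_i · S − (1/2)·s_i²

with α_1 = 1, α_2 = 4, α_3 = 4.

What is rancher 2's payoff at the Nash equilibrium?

28

Rancher i's FOC: ∂u_i/∂s_i = α_i − s_i = 0, so s_i* = α_i.
NE contributions = (1, 4, 4); S = 9.
u_2 = α_2·S − ½·(s_2)² = 4·9 − ½·4² = 28.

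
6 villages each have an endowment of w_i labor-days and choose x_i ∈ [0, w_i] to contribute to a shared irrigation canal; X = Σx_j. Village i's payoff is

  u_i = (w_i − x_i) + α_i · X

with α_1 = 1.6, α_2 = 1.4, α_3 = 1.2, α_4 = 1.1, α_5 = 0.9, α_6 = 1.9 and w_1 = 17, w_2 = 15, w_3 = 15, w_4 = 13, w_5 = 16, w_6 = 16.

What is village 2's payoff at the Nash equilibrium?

∂u_i/∂x_i = α_i − 1, so village i contributes w_i if α_i > 1, else 0.
α_i > 1 for i ∈ {1, 2, 3, 4, 6}; NE contributions (17, 15, 15, 13, 0, 16), X = 76.
u_2 = (15 − 15) + 1.4·76 = 106.4.

106.4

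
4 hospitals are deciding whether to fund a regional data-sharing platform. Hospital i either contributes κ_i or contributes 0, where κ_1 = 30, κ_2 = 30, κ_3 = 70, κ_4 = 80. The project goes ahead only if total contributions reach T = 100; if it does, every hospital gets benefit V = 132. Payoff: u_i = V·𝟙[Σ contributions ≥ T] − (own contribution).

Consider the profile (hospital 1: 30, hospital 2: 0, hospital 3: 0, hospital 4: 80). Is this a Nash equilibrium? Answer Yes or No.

Yes

Total = 110 ≥ 100: provided.
Hospital 1 (pledges 30, payoff 102): dropping to 0 → total 80, payoff 0. No gain.
Hospital 2 (pledges 0, payoff 132): pledging 30 → total 140, payoff 102. No gain.
Hospital 3 (pledges 0, payoff 132): pledging 70 → total 180, payoff 62. No gain.
Hospital 4 (pledges 80, payoff 52): dropping to 0 → total 30, payoff 0. No gain.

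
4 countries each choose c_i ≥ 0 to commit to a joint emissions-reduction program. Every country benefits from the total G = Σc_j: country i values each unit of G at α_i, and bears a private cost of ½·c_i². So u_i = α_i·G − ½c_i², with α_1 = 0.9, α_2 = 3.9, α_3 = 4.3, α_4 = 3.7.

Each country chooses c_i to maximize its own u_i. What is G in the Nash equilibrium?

12.8

Country i's FOC: ∂u_i/∂c_i = α_i − c_i = 0, so c_i* = α_i.
NE contributions = (0.9, 3.9, 4.3, 3.7); G = 12.8.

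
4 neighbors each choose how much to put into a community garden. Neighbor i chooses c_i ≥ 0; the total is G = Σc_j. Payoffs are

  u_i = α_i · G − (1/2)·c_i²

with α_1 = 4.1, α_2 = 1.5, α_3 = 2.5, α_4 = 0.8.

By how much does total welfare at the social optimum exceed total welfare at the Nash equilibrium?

92.185

Neighbor i's FOC: ∂u_i/∂c_i = α_i − c_i = 0, so c_i* = α_i.
NE contributions = (4.1, 1.5, 2.5, 0.8); G = 8.9.
W^NE = (Σα)·G − ½Σα_i² = 8.9² − ½·25.95 = 66.235.
Planner sets c_i = Σα_j = 8.9 for every i, so G^SO = 4·8.9 = 35.6.
W^SO = (Σα)·G^SO − ½·4·(Σα)² = (4/2)·8.9² = 158.42.
Deadweight loss = W^SO − W^NE = 92.185.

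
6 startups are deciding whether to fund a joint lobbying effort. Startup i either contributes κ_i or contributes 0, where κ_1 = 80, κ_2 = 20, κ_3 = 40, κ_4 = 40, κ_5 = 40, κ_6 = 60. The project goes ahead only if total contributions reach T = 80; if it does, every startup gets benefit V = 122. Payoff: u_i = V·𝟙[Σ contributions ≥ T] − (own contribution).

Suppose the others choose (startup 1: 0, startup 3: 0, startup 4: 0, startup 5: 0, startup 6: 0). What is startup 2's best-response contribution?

0

Others' total = 0. Even contributing 20 gives 20 < 80: no benefit either way.
Best response: 0.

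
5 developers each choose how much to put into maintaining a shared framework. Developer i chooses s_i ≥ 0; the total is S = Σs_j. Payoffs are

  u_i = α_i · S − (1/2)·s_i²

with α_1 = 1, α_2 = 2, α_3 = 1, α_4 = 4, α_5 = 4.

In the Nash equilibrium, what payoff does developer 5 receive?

Developer i's FOC: ∂u_i/∂s_i = α_i − s_i = 0, so s_i* = α_i.
NE contributions = (1, 2, 1, 4, 4); S = 12.
u_5 = α_5·S − ½·(s_5)² = 4·12 − ½·4² = 40.

40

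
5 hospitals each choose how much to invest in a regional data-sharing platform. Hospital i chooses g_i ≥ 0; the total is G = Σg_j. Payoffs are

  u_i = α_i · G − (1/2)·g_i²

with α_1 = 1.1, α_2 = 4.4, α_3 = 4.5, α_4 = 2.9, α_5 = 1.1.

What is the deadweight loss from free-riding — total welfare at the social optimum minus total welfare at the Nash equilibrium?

319.22

Hospital i's FOC: ∂u_i/∂g_i = α_i − g_i = 0, so g_i* = α_i.
NE contributions = (1.1, 4.4, 4.5, 2.9, 1.1); G = 14.
W^NE = (Σα)·G − ½Σα_i² = 14² − ½·50.44 = 170.78.
Planner sets g_i = Σα_j = 14 for every i, so G^SO = 5·14 = 70.
W^SO = (Σα)·G^SO − ½·5·(Σα)² = (5/2)·14² = 490.
Deadweight loss = W^SO − W^NE = 319.22.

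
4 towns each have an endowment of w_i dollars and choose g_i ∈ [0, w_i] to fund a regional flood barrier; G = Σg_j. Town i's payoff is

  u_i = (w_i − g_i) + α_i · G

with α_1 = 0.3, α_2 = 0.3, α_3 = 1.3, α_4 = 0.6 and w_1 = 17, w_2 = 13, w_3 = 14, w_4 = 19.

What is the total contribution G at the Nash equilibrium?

∂u_i/∂g_i = α_i − 1, so town i contributes w_i if α_i > 1, else 0.
α_i > 1 for i ∈ {3}; NE contributions (0, 0, 14, 0), G = 14.

14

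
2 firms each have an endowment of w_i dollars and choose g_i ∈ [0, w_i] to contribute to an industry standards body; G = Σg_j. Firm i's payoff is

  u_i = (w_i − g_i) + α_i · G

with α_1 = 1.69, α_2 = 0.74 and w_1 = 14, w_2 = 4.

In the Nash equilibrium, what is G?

∂u_i/∂g_i = α_i − 1, so firm i contributes w_i if α_i > 1, else 0.
α_i > 1 for i ∈ {1}; NE contributions (14, 0), G = 14.

14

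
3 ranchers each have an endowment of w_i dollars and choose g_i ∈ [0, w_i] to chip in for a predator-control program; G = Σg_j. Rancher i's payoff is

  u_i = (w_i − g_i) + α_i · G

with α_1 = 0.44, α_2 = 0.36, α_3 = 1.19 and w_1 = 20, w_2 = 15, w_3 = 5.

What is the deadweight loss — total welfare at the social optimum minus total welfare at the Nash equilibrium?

34.65

∂u_i/∂g_i = α_i − 1, so rancher i contributes w_i if α_i > 1, else 0.
α_i > 1 for i ∈ {3}; NE contributions (0, 0, 5), G = 5.
W^NE = Σw_i − G^NE + (Σα_i)·G^NE = 40 + 0.99·5 = 44.95.
Planner: ∂(Σu_j)/∂g_i = Σα_j − 1 = 0.99 > 0, so everyone contributes w_i; G^SO = 40, W^SO = 40 + 0.99·40 = 79.6.
Deadweight loss = 34.65.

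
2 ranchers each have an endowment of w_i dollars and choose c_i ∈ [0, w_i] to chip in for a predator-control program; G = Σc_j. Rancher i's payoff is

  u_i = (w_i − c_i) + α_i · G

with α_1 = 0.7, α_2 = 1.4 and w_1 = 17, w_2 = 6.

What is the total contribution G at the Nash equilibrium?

∂u_i/∂c_i = α_i − 1, so rancher i contributes w_i if α_i > 1, else 0.
α_i > 1 for i ∈ {2}; NE contributions (0, 6), G = 6.

6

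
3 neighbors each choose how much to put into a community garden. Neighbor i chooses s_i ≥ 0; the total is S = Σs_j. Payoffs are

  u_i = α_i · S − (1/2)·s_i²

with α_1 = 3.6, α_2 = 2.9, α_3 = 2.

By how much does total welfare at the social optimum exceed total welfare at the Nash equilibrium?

Neighbor i's FOC: ∂u_i/∂s_i = α_i − s_i = 0, so s_i* = α_i.
NE contributions = (3.6, 2.9, 2); S = 8.5.
W^NE = (Σα)·S − ½Σα_i² = 8.5² − ½·25.37 = 59.565.
Planner sets s_i = Σα_j = 8.5 for every i, so S^SO = 3·8.5 = 25.5.
W^SO = (Σα)·S^SO − ½·3·(Σα)² = (3/2)·8.5² = 108.375.
Deadweight loss = W^SO − W^NE = 48.81.

48.81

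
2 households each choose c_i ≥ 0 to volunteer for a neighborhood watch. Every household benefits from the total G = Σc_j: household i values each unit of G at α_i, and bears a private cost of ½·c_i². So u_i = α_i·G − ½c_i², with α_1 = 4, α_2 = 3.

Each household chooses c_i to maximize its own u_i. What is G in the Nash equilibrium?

Household i's FOC: ∂u_i/∂c_i = α_i − c_i = 0, so c_i* = α_i.
NE contributions = (4, 3); G = 7.

7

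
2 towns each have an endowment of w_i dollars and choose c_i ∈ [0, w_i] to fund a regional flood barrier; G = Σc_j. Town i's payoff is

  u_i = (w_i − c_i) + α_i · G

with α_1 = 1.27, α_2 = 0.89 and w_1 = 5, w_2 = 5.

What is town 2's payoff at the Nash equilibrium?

∂u_i/∂c_i = α_i − 1, so town i contributes w_i if α_i > 1, else 0.
α_i > 1 for i ∈ {1}; NE contributions (5, 0), G = 5.
u_2 = (5 − 0) + 0.89·5 = 9.45.

9.45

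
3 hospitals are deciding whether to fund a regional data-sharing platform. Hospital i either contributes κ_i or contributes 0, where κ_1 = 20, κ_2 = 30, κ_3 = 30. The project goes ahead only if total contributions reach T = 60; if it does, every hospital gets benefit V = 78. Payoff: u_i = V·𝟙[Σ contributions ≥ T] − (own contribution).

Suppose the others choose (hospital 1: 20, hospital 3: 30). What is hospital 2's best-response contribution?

Others' total = 50. Contributing 30 brings total to 80 ≥ 60: gain V − κ_2 = 48.
Best response: 30.

30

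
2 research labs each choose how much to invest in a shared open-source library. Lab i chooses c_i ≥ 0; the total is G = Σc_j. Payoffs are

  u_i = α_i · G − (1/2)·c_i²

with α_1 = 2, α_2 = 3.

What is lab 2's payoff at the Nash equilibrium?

Lab i's FOC: ∂u_i/∂c_i = α_i − c_i = 0, so c_i* = α_i.
NE contributions = (2, 3); G = 5.
u_2 = α_2·G − ½·(c_2)² = 3·5 − ½·3² = 10.5.

10.5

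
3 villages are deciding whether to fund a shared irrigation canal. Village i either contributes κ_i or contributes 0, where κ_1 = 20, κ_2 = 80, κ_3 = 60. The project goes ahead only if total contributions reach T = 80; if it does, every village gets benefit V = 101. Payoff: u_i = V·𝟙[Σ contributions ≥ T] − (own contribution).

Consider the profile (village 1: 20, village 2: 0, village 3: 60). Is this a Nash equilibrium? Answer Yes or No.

Yes

Total = 80 ≥ 80: provided.
Village 1 (pledges 20, payoff 81): dropping to 0 → total 60, payoff 0. No gain.
Village 2 (pledges 0, payoff 101): pledging 80 → total 160, payoff 21. No gain.
Village 3 (pledges 60, payoff 41): dropping to 0 → total 20, payoff 0. No gain.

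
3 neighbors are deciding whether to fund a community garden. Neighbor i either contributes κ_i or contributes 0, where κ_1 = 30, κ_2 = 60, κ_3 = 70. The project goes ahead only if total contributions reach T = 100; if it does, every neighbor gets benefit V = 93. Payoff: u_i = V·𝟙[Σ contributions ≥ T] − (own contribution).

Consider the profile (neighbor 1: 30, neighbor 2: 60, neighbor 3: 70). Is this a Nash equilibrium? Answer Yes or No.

No

Total = 160 ≥ 100: provided.
Neighbor 1 (pledges 30, payoff 63): dropping to 0 → total 130, payoff 93. Profitable deviation.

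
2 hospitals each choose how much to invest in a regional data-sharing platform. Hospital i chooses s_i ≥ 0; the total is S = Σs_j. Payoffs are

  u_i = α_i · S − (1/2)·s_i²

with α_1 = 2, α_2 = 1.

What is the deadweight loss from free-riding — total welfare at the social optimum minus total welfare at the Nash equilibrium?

2.5

Hospital i's FOC: ∂u_i/∂s_i = α_i − s_i = 0, so s_i* = α_i.
NE contributions = (2, 1); S = 3.
W^NE = (Σα)·S − ½Σα_i² = 3² − ½·5 = 6.5.
Planner sets s_i = Σα_j = 3 for every i, so S^SO = 2·3 = 6.
W^SO = (Σα)·S^SO − ½·2·(Σα)² = (2/2)·3² = 9.
Deadweight loss = W^SO − W^NE = 2.5.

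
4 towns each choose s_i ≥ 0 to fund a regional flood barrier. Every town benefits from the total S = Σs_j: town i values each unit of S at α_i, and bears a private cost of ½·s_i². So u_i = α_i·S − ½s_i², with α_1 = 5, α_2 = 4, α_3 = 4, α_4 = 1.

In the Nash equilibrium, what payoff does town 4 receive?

13.5

Town i's FOC: ∂u_i/∂s_i = α_i − s_i = 0, so s_i* = α_i.
NE contributions = (5, 4, 4, 1); S = 14.
u_4 = α_4·S − ½·(s_4)² = 1·14 − ½·1² = 13.5.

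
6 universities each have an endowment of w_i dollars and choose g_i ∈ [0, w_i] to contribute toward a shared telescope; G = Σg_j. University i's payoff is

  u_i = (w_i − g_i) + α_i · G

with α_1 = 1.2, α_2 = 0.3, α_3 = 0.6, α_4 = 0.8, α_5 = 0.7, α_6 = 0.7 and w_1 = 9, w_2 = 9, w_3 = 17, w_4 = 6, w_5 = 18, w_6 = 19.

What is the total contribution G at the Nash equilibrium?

9

∂u_i/∂g_i = α_i − 1, so university i contributes w_i if α_i > 1, else 0.
α_i > 1 for i ∈ {1}; NE contributions (9, 0, 0, 0, 0, 0), G = 9.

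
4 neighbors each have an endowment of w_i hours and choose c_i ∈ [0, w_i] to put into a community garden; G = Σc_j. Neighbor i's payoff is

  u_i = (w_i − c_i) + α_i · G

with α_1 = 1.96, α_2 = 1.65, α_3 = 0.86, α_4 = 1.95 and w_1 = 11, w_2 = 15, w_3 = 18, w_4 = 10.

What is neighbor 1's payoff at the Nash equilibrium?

70.56

∂u_i/∂c_i = α_i − 1, so neighbor i contributes w_i if α_i > 1, else 0.
α_i > 1 for i ∈ {1, 2, 4}; NE contributions (11, 15, 0, 10), G = 36.
u_1 = (11 − 11) + 1.96·36 = 70.56.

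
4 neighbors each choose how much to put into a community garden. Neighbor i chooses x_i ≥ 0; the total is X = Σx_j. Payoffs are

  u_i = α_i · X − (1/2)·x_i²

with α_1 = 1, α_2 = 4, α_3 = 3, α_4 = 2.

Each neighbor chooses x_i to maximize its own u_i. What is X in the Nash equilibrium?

10

Neighbor i's FOC: ∂u_i/∂x_i = α_i − x_i = 0, so x_i* = α_i.
NE contributions = (1, 4, 3, 2); X = 10.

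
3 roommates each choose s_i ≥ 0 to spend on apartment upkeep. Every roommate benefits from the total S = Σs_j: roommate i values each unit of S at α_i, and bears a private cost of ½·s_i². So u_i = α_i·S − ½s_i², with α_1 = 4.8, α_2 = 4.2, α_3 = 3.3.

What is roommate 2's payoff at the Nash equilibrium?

Roommate i's FOC: ∂u_i/∂s_i = α_i − s_i = 0, so s_i* = α_i.
NE contributions = (4.8, 4.2, 3.3); S = 12.3.
u_2 = α_2·S − ½·(s_2)² = 4.2·12.3 − ½·4.2² = 42.84.

42.84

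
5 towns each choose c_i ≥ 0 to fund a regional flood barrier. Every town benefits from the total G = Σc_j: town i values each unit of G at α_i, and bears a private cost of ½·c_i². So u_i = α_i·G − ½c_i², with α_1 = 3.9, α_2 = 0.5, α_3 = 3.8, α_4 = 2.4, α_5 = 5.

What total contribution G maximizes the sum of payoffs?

Planner FOC: ∂(Σu_j)/∂c_i = (Σα_j) − c_i = 0, so c_i^SO = Σα_j = 15.6 for every i; G^SO = 78.

78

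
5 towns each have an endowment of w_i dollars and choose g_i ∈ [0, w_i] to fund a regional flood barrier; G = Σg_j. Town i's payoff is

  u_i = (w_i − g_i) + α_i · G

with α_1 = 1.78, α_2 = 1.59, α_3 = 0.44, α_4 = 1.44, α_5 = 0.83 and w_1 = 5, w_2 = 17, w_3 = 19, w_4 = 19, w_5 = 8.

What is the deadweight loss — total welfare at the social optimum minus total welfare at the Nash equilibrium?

137.16

∂u_i/∂g_i = α_i − 1, so town i contributes w_i if α_i > 1, else 0.
α_i > 1 for i ∈ {1, 2, 4}; NE contributions (5, 17, 0, 19, 0), G = 41.
W^NE = Σw_i − G^NE + (Σα_i)·G^NE = 68 + 5.08·41 = 276.28.
Planner: ∂(Σu_j)/∂g_i = Σα_j − 1 = 5.08 > 0, so everyone contributes w_i; G^SO = 68, W^SO = 68 + 5.08·68 = 413.44.
Deadweight loss = 137.16.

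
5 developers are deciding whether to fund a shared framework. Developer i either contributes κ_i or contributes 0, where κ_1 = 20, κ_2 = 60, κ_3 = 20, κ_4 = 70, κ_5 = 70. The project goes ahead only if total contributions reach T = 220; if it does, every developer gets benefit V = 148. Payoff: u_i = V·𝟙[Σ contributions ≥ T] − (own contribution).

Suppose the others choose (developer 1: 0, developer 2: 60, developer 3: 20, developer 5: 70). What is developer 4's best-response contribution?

Others' total = 150. Contributing 70 brings total to 220 ≥ 220: gain V − κ_4 = 78.
Best response: 70.

70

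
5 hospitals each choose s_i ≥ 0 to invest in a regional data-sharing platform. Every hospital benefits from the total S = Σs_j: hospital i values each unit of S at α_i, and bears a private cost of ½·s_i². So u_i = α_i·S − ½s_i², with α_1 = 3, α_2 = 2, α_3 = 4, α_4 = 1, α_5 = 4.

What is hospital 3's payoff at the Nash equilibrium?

48

Hospital i's FOC: ∂u_i/∂s_i = α_i − s_i = 0, so s_i* = α_i.
NE contributions = (3, 2, 4, 1, 4); S = 14.
u_3 = α_3·S − ½·(s_3)² = 4·14 − ½·4² = 48.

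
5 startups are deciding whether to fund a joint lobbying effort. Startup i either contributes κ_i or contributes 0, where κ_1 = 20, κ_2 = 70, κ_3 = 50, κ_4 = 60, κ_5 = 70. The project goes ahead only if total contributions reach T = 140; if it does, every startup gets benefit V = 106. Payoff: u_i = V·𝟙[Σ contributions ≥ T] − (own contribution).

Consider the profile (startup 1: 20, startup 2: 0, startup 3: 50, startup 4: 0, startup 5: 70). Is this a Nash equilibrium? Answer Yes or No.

Yes

Total = 140 ≥ 140: provided.
Startup 1 (pledges 20, payoff 86): dropping to 0 → total 120, payoff 0. No gain.
Startup 2 (pledges 0, payoff 106): pledging 70 → total 210, payoff 36. No gain.
Startup 3 (pledges 50, payoff 56): dropping to 0 → total 90, payoff 0. No gain.
Startup 4 (pledges 0, payoff 106): pledging 60 → total 200, payoff 46. No gain.
Startup 5 (pledges 70, payoff 36): dropping to 0 → total 70, payoff 0. No gain.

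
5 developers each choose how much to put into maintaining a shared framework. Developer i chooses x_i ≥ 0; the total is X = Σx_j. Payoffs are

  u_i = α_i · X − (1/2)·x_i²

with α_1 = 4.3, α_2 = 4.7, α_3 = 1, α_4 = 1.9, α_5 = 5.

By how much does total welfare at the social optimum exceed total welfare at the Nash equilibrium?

463.51

Developer i's FOC: ∂u_i/∂x_i = α_i − x_i = 0, so x_i* = α_i.
NE contributions = (4.3, 4.7, 1, 1.9, 5); X = 16.9.
W^NE = (Σα)·X − ½Σα_i² = 16.9² − ½·70.19 = 250.515.
Planner sets x_i = Σα_j = 16.9 for every i, so X^SO = 5·16.9 = 84.5.
W^SO = (Σα)·X^SO − ½·5·(Σα)² = (5/2)·16.9² = 714.025.
Deadweight loss = W^SO − W^NE = 463.51.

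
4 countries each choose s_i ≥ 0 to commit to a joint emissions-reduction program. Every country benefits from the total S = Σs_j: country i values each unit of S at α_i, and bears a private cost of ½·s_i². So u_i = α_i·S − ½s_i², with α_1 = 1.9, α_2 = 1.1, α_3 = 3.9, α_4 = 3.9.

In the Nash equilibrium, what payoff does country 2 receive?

11.275

Country i's FOC: ∂u_i/∂s_i = α_i − s_i = 0, so s_i* = α_i.
NE contributions = (1.9, 1.1, 3.9, 3.9); S = 10.8.
u_2 = α_2·S − ½·(s_2)² = 1.1·10.8 − ½·1.1² = 11.275.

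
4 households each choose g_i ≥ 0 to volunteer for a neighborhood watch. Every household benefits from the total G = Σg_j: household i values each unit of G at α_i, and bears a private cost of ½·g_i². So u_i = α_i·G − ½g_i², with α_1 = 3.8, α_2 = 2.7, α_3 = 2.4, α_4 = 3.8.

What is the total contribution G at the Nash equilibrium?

Household i's FOC: ∂u_i/∂g_i = α_i − g_i = 0, so g_i* = α_i.
NE contributions = (3.8, 2.7, 2.4, 3.8); G = 12.7.

12.7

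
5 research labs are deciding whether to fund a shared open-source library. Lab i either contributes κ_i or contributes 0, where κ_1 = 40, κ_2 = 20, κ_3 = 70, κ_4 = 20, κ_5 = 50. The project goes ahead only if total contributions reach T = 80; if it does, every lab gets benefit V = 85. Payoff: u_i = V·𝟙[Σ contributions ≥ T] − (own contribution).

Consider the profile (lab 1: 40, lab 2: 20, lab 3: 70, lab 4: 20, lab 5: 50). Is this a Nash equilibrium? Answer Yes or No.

Total = 200 ≥ 80: provided.
Lab 1 (pledges 40, payoff 45): dropping to 0 → total 160, payoff 85. Profitable deviation.

No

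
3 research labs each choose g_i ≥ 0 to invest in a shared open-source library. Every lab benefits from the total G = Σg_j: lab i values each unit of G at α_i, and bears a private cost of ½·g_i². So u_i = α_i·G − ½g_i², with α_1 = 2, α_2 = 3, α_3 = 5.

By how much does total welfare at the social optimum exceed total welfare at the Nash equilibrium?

Lab i's FOC: ∂u_i/∂g_i = α_i − g_i = 0, so g_i* = α_i.
NE contributions = (2, 3, 5); G = 10.
W^NE = (Σα)·G − ½Σα_i² = 10² − ½·38 = 81.
Planner sets g_i = Σα_j = 10 for every i, so G^SO = 3·10 = 30.
W^SO = (Σα)·G^SO − ½·3·(Σα)² = (3/2)·10² = 150.
Deadweight loss = W^SO − W^NE = 69.

69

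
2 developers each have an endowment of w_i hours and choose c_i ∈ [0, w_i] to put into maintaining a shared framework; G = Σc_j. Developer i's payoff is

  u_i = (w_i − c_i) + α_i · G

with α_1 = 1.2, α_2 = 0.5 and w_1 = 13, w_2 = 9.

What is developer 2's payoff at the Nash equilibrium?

∂u_i/∂c_i = α_i − 1, so developer i contributes w_i if α_i > 1, else 0.
α_i > 1 for i ∈ {1}; NE contributions (13, 0), G = 13.
u_2 = (9 − 0) + 0.5·13 = 15.5.

15.5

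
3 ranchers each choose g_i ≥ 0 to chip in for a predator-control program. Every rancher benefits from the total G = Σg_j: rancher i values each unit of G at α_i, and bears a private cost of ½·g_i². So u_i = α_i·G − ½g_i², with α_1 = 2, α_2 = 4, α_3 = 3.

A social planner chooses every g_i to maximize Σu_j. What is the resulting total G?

27

Planner FOC: ∂(Σu_j)/∂g_i = (Σα_j) − g_i = 0, so g_i^SO = Σα_j = 9 for every i; G^SO = 27.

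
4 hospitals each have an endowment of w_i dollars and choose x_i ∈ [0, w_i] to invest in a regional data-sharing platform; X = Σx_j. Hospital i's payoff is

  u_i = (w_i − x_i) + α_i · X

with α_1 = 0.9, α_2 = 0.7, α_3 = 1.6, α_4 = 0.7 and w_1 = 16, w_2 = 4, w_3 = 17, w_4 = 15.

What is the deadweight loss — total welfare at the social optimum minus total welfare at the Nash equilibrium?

∂u_i/∂x_i = α_i − 1, so hospital i contributes w_i if α_i > 1, else 0.
α_i > 1 for i ∈ {3}; NE contributions (0, 0, 17, 0), X = 17.
W^NE = Σw_i − X^NE + (Σα_i)·X^NE = 52 + 2.9·17 = 101.3.
Planner: ∂(Σu_j)/∂x_i = Σα_j − 1 = 2.9 > 0, so everyone contributes w_i; X^SO = 52, W^SO = 52 + 2.9·52 = 202.8.
Deadweight loss = 101.5.

101.5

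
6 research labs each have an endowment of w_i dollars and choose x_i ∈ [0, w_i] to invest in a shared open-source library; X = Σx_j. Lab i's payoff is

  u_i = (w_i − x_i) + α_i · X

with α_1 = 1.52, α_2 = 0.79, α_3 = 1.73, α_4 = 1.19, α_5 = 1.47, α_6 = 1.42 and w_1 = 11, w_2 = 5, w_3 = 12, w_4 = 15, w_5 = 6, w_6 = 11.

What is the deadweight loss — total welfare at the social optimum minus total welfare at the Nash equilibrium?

35.6

∂u_i/∂x_i = α_i − 1, so lab i contributes w_i if α_i > 1, else 0.
α_i > 1 for i ∈ {1, 3, 4, 5, 6}; NE contributions (11, 0, 12, 15, 6, 11), X = 55.
W^NE = Σw_i − X^NE + (Σα_i)·X^NE = 60 + 7.12·55 = 451.6.
Planner: ∂(Σu_j)/∂x_i = Σα_j − 1 = 7.12 > 0, so everyone contributes w_i; X^SO = 60, W^SO = 60 + 7.12·60 = 487.2.
Deadweight loss = 35.6.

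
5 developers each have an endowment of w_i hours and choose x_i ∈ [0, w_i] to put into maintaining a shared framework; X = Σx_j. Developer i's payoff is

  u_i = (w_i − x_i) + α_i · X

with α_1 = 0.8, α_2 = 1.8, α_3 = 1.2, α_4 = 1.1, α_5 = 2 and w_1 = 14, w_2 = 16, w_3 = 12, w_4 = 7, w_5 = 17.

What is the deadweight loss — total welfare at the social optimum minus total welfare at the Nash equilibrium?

∂u_i/∂x_i = α_i − 1, so developer i contributes w_i if α_i > 1, else 0.
α_i > 1 for i ∈ {2, 3, 4, 5}; NE contributions (0, 16, 12, 7, 17), X = 52.
W^NE = Σw_i − X^NE + (Σα_i)·X^NE = 66 + 5.9·52 = 372.8.
Planner: ∂(Σu_j)/∂x_i = Σα_j − 1 = 5.9 > 0, so everyone contributes w_i; X^SO = 66, W^SO = 66 + 5.9·66 = 455.4.
Deadweight loss = 82.6.

82.6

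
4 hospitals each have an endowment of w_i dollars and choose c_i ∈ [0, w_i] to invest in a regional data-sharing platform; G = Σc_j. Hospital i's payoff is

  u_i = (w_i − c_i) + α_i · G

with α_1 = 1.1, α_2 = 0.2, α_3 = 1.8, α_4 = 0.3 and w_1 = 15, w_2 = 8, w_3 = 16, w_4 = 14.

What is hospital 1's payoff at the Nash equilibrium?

∂u_i/∂c_i = α_i − 1, so hospital i contributes w_i if α_i > 1, else 0.
α_i > 1 for i ∈ {1, 3}; NE contributions (15, 0, 16, 0), G = 31.
u_1 = (15 − 15) + 1.1·31 = 34.1.

34.1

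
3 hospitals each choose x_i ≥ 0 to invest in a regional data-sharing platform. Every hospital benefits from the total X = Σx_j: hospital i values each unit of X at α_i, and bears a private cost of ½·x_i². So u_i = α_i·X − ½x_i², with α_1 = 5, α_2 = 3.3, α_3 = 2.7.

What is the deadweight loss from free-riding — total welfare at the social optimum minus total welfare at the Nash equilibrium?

82.09

Hospital i's FOC: ∂u_i/∂x_i = α_i − x_i = 0, so x_i* = α_i.
NE contributions = (5, 3.3, 2.7); X = 11.
W^NE = (Σα)·X − ½Σα_i² = 11² − ½·43.18 = 99.41.
Planner sets x_i = Σα_j = 11 for every i, so X^SO = 3·11 = 33.
W^SO = (Σα)·X^SO − ½·3·(Σα)² = (3/2)·11² = 181.5.
Deadweight loss = W^SO − W^NE = 82.09.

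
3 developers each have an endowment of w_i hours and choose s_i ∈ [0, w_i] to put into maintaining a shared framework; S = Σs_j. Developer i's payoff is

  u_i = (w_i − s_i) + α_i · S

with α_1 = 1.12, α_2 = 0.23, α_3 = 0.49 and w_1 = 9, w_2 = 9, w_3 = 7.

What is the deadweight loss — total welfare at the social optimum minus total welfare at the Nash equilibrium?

13.44

∂u_i/∂s_i = α_i − 1, so developer i contributes w_i if α_i > 1, else 0.
α_i > 1 for i ∈ {1}; NE contributions (9, 0, 0), S = 9.
W^NE = Σw_i − S^NE + (Σα_i)·S^NE = 25 + 0.84·9 = 32.56.
Planner: ∂(Σu_j)/∂s_i = Σα_j − 1 = 0.84 > 0, so everyone contributes w_i; S^SO = 25, W^SO = 25 + 0.84·25 = 46.
Deadweight loss = 13.44.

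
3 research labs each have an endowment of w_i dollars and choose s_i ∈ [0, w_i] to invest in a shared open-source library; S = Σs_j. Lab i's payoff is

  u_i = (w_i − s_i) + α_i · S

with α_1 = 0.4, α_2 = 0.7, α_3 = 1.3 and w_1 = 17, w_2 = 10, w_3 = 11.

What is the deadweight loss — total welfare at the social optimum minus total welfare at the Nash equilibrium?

37.8

∂u_i/∂s_i = α_i − 1, so lab i contributes w_i if α_i > 1, else 0.
α_i > 1 for i ∈ {3}; NE contributions (0, 0, 11), S = 11.
W^NE = Σw_i − S^NE + (Σα_i)·S^NE = 38 + 1.4·11 = 53.4.
Planner: ∂(Σu_j)/∂s_i = Σα_j − 1 = 1.4 > 0, so everyone contributes w_i; S^SO = 38, W^SO = 38 + 1.4·38 = 91.2.
Deadweight loss = 37.8.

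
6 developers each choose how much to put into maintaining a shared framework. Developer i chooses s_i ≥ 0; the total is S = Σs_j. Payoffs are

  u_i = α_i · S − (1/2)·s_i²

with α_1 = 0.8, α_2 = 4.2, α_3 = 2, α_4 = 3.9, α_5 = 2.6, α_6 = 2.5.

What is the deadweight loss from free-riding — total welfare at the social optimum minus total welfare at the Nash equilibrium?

Developer i's FOC: ∂u_i/∂s_i = α_i − s_i = 0, so s_i* = α_i.
NE contributions = (0.8, 4.2, 2, 3.9, 2.6, 2.5); S = 16.
W^NE = (Σα)·S − ½Σα_i² = 16² − ½·50.5 = 230.75.
Planner sets s_i = Σα_j = 16 for every i, so S^SO = 6·16 = 96.
W^SO = (Σα)·S^SO − ½·6·(Σα)² = (6/2)·16² = 768.
Deadweight loss = W^SO − W^NE = 537.25.

537.25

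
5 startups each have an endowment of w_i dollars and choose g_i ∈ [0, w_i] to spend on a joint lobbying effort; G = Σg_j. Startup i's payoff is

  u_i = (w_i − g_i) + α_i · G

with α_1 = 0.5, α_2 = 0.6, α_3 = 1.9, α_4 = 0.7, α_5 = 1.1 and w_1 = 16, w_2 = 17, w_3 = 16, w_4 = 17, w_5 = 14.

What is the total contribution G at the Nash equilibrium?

∂u_i/∂g_i = α_i − 1, so startup i contributes w_i if α_i > 1, else 0.
α_i > 1 for i ∈ {3, 5}; NE contributions (0, 0, 16, 0, 14), G = 30.

30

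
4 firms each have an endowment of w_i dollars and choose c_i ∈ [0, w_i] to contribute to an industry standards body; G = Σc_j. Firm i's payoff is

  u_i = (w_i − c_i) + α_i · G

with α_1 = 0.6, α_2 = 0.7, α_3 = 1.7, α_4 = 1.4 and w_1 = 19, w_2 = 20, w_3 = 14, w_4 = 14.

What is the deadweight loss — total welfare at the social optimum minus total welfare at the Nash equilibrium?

∂u_i/∂c_i = α_i − 1, so firm i contributes w_i if α_i > 1, else 0.
α_i > 1 for i ∈ {3, 4}; NE contributions (0, 0, 14, 14), G = 28.
W^NE = Σw_i − G^NE + (Σα_i)·G^NE = 67 + 3.4·28 = 162.2.
Planner: ∂(Σu_j)/∂c_i = Σα_j − 1 = 3.4 > 0, so everyone contributes w_i; G^SO = 67, W^SO = 67 + 3.4·67 = 294.8.
Deadweight loss = 132.6.

132.6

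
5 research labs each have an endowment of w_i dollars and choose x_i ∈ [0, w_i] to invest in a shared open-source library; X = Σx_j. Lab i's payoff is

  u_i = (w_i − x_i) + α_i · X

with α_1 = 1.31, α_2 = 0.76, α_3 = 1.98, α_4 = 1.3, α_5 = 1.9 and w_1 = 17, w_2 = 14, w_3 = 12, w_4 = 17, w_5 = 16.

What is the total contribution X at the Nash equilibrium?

∂u_i/∂x_i = α_i − 1, so lab i contributes w_i if α_i > 1, else 0.
α_i > 1 for i ∈ {1, 3, 4, 5}; NE contributions (17, 0, 12, 17, 16), X = 62.

62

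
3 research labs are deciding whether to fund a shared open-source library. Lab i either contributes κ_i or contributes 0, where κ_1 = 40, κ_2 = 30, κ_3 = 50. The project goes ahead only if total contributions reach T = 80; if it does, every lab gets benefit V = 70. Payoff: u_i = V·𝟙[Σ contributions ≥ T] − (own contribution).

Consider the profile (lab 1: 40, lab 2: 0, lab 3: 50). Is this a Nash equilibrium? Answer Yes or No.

Yes

Total = 90 ≥ 80: provided.
Lab 1 (pledges 40, payoff 30): dropping to 0 → total 50, payoff 0. No gain.
Lab 2 (pledges 0, payoff 70): pledging 30 → total 120, payoff 40. No gain.
Lab 3 (pledges 50, payoff 20): dropping to 0 → total 40, payoff 0. No gain.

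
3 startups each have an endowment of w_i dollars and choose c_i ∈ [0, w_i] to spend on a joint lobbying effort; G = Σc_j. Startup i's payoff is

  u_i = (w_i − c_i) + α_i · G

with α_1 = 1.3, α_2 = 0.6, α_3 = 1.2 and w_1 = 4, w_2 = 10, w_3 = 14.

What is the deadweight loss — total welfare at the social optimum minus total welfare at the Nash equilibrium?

∂u_i/∂c_i = α_i − 1, so startup i contributes w_i if α_i > 1, else 0.
α_i > 1 for i ∈ {1, 3}; NE contributions (4, 0, 14), G = 18.
W^NE = Σw_i − G^NE + (Σα_i)·G^NE = 28 + 2.1·18 = 65.8.
Planner: ∂(Σu_j)/∂c_i = Σα_j − 1 = 2.1 > 0, so everyone contributes w_i; G^SO = 28, W^SO = 28 + 2.1·28 = 86.8.
Deadweight loss = 21.

21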